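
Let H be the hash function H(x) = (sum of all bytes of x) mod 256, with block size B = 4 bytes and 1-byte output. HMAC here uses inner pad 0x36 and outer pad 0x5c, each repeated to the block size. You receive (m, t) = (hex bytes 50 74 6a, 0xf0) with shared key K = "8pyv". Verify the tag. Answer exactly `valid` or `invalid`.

Key "8pyv" = 38 70 79 76 is exactly B = 4 bytes: K' = 38 70 79 76.
K' ⊕ ipad = 0e 46 4f 40; K' ⊕ opad = 64 2c 25 2a.
Inner hash: sum = 14+70+79+64+80+116+106 = 529; mod 256 = 17 → 11.
Outer hash (recomputed tag): sum = 100+44+37+42+17 = 240 → f0.
Recomputed tag = f0; claimed = f0 → match.

valid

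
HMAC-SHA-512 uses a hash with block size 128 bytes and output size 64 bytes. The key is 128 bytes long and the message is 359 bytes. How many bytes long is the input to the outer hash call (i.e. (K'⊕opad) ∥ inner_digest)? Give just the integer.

Key is 128 ≤ 128 bytes, zero-padded: |K'| = 128.
Outer input = (K'⊕opad) ∥ H(inner) → 128 + 64 = 192 bytes.

192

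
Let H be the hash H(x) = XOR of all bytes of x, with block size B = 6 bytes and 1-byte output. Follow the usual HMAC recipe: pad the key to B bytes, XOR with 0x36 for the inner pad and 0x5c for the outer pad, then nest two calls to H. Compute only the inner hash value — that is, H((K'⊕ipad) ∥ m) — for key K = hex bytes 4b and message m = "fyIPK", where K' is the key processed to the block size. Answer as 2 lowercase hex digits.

Key hex bytes 4b is 1 byte ≤ B = 6; zero-pad to 6 bytes: K' = 4b 00 00 00 00 00.
K' ⊕ ipad = 7d 36 36 36 36 36.
Inner input = 7d 36 36 36 36 36 ∥ 66 79 49 50 4b.
Inner hash: XOR 7d⊕36⊕36⊕36⊕36⊕36⊕66⊕79⊕49⊕50⊕4b = 06.

06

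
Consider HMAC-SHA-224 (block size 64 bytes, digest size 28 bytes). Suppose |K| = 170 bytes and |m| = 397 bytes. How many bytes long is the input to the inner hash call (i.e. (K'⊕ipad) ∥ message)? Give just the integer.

461

Key is 170 > 64 bytes, so it is hashed to 28 bytes then zero-padded to 64: |K'| = 64.
Inner input = (K'⊕ipad) ∥ m → 64 + 397 = 461 bytes.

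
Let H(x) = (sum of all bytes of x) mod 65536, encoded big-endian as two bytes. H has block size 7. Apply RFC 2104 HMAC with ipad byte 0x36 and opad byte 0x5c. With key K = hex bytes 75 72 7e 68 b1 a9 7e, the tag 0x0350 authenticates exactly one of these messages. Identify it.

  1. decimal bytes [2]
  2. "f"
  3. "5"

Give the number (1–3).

1

Key hex bytes 75 72 7e 68 b1 a9 7e is exactly B = 7 bytes: K' = 75 72 7e 68 b1 a9 7e.
K' ⊕ ipad = 43 44 48 5e 87 9f 48; K' ⊕ opad = 29 2e 22 34 ed f5 22.
m1: inner = H(43 44 48 5e 87 9f 48 02) = 02 9d; tag = H(29 2e 22 34 ed f5 22 02 9d) = 0350 ← matches
m2: inner = H(43 44 48 5e 87 9f 48 66) = 03 01; tag = H(29 2e 22 34 ed f5 22 03 01) = 02b5
m3: inner = H(43 44 48 5e 87 9f 48 35) = 02 d0; tag = H(29 2e 22 34 ed f5 22 02 d0) = 0383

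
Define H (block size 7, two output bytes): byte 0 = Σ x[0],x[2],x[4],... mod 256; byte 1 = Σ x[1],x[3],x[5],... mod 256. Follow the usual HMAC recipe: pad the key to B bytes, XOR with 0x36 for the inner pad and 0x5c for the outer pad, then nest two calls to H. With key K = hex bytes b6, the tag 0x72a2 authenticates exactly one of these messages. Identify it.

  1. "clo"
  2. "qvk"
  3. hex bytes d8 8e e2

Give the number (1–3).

1

Key hex bytes b6 is 1 byte ≤ B = 7; zero-pad to 7 bytes: K' = b6 00 00 00 00 00 00.
K' ⊕ ipad = 80 36 36 36 36 36 36; K' ⊕ opad = ea 5c 5c 5c 5c 5c 5c.
m1: inner = H(80 36 36 36 36 36 36 63 6c 6f) = 8e 74; tag = H(ea 5c 5c 5c 5c 5c 5c 8e 74) = 72a2 ← matches
m2: inner = H(80 36 36 36 36 36 36 71 76 6b) = 98 7e; tag = H(ea 5c 5c 5c 5c 5c 5c 98 7e) = 7cac
m3: inner = H(80 36 36 36 36 36 36 d8 8e e2) = b0 5c; tag = H(ea 5c 5c 5c 5c 5c 5c b0 5c) = 5ac4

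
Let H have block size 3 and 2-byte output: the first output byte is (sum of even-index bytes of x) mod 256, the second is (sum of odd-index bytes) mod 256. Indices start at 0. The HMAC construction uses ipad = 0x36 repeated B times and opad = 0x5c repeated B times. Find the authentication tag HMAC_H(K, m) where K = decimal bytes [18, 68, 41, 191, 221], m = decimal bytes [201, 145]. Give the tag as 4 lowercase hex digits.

9e54

Key decimal bytes [18, 68, 41, 191, 221] = 12 44 29 bf dd is 5 bytes > B = 3, so hash it first: H(key) = 18 03, then zero-pad to 3 bytes: K' = 18 03 00.
K' ⊕ ipad = 2e 35 36.  K' ⊕ opad = 44 5f 5c.
Inner input = (K'⊕ipad) ∥ m = 2e 35 36 ∥ c9 91.
Inner hash: even-index sum = 245 mod 256 = 245; odd-index sum = 254 mod 256 = 254 → f5 fe.
Outer input = (K'⊕opad) ∥ inner = 44 5f 5c ∥ f5 fe.
Outer hash (tag): even-index sum = 414 mod 256 = 158; odd-index sum = 340 mod 256 = 84 → 9e 54.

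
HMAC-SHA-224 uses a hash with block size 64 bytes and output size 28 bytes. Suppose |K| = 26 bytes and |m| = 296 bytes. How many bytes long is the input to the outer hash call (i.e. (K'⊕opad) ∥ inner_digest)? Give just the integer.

Key is 26 ≤ 64 bytes, zero-padded: |K'| = 64.
Outer input = (K'⊕opad) ∥ H(inner) → 64 + 28 = 92 bytes.

92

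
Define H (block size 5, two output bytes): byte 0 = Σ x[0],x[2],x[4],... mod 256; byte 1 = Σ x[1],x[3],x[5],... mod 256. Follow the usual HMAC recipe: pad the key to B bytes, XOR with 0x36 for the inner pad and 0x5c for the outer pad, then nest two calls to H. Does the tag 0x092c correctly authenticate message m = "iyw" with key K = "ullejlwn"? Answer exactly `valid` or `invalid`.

valid

Key "ullejlwn" = 75 6c 6c 65 6a 6c 77 6e is 8 bytes > B = 5, so hash it first: H(key) = c2 ab, then zero-pad to 5 bytes: K' = c2 ab 00 00 00.
K' ⊕ ipad = f4 9d 36 36 36; K' ⊕ opad = 9e f7 5c 5c 5c.
Inner hash: even-index sum = 473 mod 256 = 217; odd-index sum = 435 mod 256 = 179 → d9 b3.
Outer hash (recomputed tag): even-index sum = 521 mod 256 = 9; odd-index sum = 556 mod 256 = 44 → 09 2c.
Recomputed tag = 092c; claimed = 092c → match.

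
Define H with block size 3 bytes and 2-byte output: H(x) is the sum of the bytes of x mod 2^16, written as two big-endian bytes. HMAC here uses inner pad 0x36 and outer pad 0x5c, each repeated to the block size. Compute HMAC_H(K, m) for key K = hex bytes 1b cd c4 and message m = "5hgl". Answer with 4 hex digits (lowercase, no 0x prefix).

Key hex bytes 1b cd c4 is exactly B = 3 bytes: K' = 1b cd c4.
K' ⊕ ipad = 2d fb f2.  K' ⊕ opad = 47 91 98.
Inner input = (K'⊕ipad) ∥ m = 2d fb f2 ∥ 35 68 67 6c.
Inner hash: sum = 45+251+242+53+104+103+108 = 906 → 03 8a.
Outer input = (K'⊕opad) ∥ inner = 47 91 98 ∥ 03 8a.
Outer hash (tag): sum = 71+145+152+3+138 = 509 → 01 fd.

01fd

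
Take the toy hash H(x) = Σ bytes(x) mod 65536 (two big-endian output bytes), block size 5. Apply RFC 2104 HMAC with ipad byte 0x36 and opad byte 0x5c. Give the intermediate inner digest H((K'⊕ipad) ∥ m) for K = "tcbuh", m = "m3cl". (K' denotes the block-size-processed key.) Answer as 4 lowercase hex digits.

02fb

Key "tcbuh" = 74 63 62 75 68 is exactly B = 5 bytes: K' = 74 63 62 75 68.
K' ⊕ ipad = 42 55 54 43 5e.
Inner input = 42 55 54 43 5e ∥ 6d 33 63 6c.
Inner hash: sum = 66+85+84+67+94+109+51+99+108 = 763 → 02 fb.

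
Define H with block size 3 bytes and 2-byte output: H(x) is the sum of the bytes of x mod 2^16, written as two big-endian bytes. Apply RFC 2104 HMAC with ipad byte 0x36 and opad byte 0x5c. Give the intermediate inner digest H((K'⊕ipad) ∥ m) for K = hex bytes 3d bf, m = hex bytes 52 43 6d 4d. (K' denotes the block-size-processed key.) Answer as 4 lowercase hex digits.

0219

Key hex bytes 3d bf is 2 bytes ≤ B = 3; zero-pad to 3 bytes: K' = 3d bf 00.
K' ⊕ ipad = 0b 89 36.
Inner input = 0b 89 36 ∥ 52 43 6d 4d.
Inner hash: sum = 11+137+54+82+67+109+77 = 537 → 02 19.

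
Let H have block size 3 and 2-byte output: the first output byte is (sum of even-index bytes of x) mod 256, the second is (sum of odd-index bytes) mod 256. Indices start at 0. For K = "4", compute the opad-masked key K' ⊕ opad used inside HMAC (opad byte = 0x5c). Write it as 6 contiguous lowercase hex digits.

685c5c

Key "4" = 34 is 1 byte ≤ B = 3; zero-pad to 3 bytes: K' = 34 00 00.
XOR each byte with 0x5c: 34⊕5c=68, 00⊕5c=5c, 00⊕5c=5c.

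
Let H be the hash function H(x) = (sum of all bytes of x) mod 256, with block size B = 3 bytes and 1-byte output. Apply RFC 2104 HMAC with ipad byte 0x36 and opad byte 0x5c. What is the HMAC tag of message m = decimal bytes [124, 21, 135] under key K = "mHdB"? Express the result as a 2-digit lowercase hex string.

b0

Key "mHdB" = 6d 48 64 42 is 4 bytes > B = 3, so hash it first: H(key) = 5b, then zero-pad to 3 bytes: K' = 5b 00 00.
K' ⊕ ipad = 6d 36 36.  K' ⊕ opad = 07 5c 5c.
Inner input = (K'⊕ipad) ∥ m = 6d 36 36 ∥ 7c 15 87.
Inner hash: sum = 109+54+54+124+21+135 = 497; mod 256 = 241 → f1.
Outer input = (K'⊕opad) ∥ inner = 07 5c 5c ∥ f1.
Outer hash (tag): sum = 7+92+92+241 = 432; mod 256 = 176 → b0.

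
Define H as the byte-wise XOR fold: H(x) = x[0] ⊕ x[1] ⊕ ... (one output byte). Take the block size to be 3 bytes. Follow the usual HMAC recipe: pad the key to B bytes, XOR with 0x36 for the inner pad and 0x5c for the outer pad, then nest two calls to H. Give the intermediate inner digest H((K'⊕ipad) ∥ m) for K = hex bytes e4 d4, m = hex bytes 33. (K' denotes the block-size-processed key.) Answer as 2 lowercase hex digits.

Key hex bytes e4 d4 is 2 bytes ≤ B = 3; zero-pad to 3 bytes: K' = e4 d4 00.
K' ⊕ ipad = d2 e2 36.
Inner input = d2 e2 36 ∥ 33.
Inner hash: XOR d2⊕e2⊕36⊕33 = 35.

35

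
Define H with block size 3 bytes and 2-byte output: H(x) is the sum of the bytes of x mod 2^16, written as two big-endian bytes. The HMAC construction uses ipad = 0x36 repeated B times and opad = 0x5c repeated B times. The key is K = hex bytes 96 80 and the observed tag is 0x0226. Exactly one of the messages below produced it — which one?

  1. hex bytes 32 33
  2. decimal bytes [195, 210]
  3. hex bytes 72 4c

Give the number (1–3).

Key hex bytes 96 80 is 2 bytes ≤ B = 3; zero-pad to 3 bytes: K' = 96 80 00.
K' ⊕ ipad = a0 b6 36; K' ⊕ opad = ca dc 5c.
m1: inner = H(a0 b6 36 32 33) = 01 f1; tag = H(ca dc 5c 01 f1) = 02f4
m2: inner = H(a0 b6 36 c3 d2) = 03 21; tag = H(ca dc 5c 03 21) = 0226 ← matches
m3: inner = H(a0 b6 36 72 4c) = 02 4a; tag = H(ca dc 5c 02 4a) = 024e

2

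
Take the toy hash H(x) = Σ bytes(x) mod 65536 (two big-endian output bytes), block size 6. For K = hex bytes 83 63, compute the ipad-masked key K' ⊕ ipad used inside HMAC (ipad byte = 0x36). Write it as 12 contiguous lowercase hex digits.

Key hex bytes 83 63 is 2 bytes ≤ B = 6; zero-pad to 6 bytes: K' = 83 63 00 00 00 00.
XOR each byte with 0x36: 83⊕36=b5, 63⊕36=55, 00⊕36=36, 00⊕36=36, 00⊕36=36, 00⊕36=36.

b55536363636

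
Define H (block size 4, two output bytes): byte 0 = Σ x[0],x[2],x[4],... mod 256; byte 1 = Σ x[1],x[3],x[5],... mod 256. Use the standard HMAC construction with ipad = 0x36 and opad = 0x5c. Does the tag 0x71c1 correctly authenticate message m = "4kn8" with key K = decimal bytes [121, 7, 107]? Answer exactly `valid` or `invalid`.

invalid

Key decimal bytes [121, 7, 107] = 79 07 6b is 3 bytes ≤ B = 4; zero-pad to 4 bytes: K' = 79 07 6b 00.
K' ⊕ ipad = 4f 31 5d 36; K' ⊕ opad = 25 5b 37 5c.
Inner hash: even-index sum = 334 mod 256 = 78; odd-index sum = 266 mod 256 = 10 → 4e 0a.
Outer hash (recomputed tag): even-index sum = 170 mod 256 = 170; odd-index sum = 193 mod 256 = 193 → aa c1.
Recomputed tag = aac1; claimed = 71c1 → mismatch.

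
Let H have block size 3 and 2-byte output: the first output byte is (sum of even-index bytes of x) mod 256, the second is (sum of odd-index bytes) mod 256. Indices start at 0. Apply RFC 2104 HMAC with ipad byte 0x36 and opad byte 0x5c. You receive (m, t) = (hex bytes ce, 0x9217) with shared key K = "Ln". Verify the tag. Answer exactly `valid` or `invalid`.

Key "Ln" = 4c 6e is 2 bytes ≤ B = 3; zero-pad to 3 bytes: K' = 4c 6e 00.
K' ⊕ ipad = 7a 58 36; K' ⊕ opad = 10 32 5c.
Inner hash: even-index sum = 176 mod 256 = 176; odd-index sum = 294 mod 256 = 38 → b0 26.
Outer hash (recomputed tag): even-index sum = 146 mod 256 = 146; odd-index sum = 226 mod 256 = 226 → 92 e2.
Recomputed tag = 92e2; claimed = 9217 → mismatch.

invalid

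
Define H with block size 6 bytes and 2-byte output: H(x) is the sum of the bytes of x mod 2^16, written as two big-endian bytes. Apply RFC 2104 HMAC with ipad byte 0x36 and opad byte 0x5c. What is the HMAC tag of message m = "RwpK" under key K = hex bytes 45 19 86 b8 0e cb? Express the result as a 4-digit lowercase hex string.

03a2

Key hex bytes 45 19 86 b8 0e cb is exactly B = 6 bytes: K' = 45 19 86 b8 0e cb.
K' ⊕ ipad = 73 2f b0 8e 38 fd.  K' ⊕ opad = 19 45 da e4 52 97.
Inner input = (K'⊕ipad) ∥ m = 73 2f b0 8e 38 fd ∥ 52 77 70 4b.
Inner hash: sum = 115+47+176+142+56+253+82+119+112+75 = 1177 → 04 99.
Outer input = (K'⊕opad) ∥ inner = 19 45 da e4 52 97 ∥ 04 99.
Outer hash (tag): sum = 25+69+218+228+82+151+4+153 = 930 → 03 a2.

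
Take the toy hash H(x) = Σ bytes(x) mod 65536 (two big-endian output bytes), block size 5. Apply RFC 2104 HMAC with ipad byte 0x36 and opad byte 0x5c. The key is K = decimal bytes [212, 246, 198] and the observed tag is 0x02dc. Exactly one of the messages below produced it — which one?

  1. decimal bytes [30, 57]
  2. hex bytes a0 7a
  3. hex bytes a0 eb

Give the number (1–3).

Key decimal bytes [212, 246, 198] = d4 f6 c6 is 3 bytes ≤ B = 5; zero-pad to 5 bytes: K' = d4 f6 c6 00 00.
K' ⊕ ipad = e2 c0 f0 36 36; K' ⊕ opad = 88 aa 9a 5c 5c.
m1: inner = H(e2 c0 f0 36 36 1e 39) = 03 55; tag = H(88 aa 9a 5c 5c 03 55) = 02dc ← matches
m2: inner = H(e2 c0 f0 36 36 a0 7a) = 04 18; tag = H(88 aa 9a 5c 5c 04 18) = 02a0
m3: inner = H(e2 c0 f0 36 36 a0 eb) = 04 89; tag = H(88 aa 9a 5c 5c 04 89) = 0311

1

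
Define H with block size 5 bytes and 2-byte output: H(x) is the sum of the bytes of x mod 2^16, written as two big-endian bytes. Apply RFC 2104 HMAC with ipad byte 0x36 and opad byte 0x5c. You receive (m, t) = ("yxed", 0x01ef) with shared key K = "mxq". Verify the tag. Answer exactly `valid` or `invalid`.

Key "mxq" = 6d 78 71 is 3 bytes ≤ B = 5; zero-pad to 5 bytes: K' = 6d 78 71 00 00.
K' ⊕ ipad = 5b 4e 47 36 36; K' ⊕ opad = 31 24 2d 5c 5c.
Inner hash: sum = 91+78+71+54+54+121+120+101+100 = 790 → 03 16.
Outer hash (recomputed tag): sum = 49+36+45+92+92+3+22 = 339 → 01 53.
Recomputed tag = 0153; claimed = 01ef → mismatch.

invalid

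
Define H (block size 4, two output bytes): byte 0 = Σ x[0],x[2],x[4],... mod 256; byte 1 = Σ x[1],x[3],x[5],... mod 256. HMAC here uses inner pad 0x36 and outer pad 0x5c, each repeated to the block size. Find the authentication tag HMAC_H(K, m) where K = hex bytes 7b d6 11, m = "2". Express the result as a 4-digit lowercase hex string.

Key hex bytes 7b d6 11 is 3 bytes ≤ B = 4; zero-pad to 4 bytes: K' = 7b d6 11 00.
K' ⊕ ipad = 4d e0 27 36.  K' ⊕ opad = 27 8a 4d 5c.
Inner input = (K'⊕ipad) ∥ m = 4d e0 27 36 ∥ 32.
Inner hash: even-index sum = 166 mod 256 = 166; odd-index sum = 278 mod 256 = 22 → a6 16.
Outer input = (K'⊕opad) ∥ inner = 27 8a 4d 5c ∥ a6 16.
Outer hash (tag): even-index sum = 282 mod 256 = 26; odd-index sum = 252 mod 256 = 252 → 1a fc.

1afc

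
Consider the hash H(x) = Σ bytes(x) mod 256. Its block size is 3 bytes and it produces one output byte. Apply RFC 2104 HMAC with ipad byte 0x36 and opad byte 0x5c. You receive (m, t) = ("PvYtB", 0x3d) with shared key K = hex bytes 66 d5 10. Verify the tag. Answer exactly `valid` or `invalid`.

valid

Key hex bytes 66 d5 10 is exactly B = 3 bytes: K' = 66 d5 10.
K' ⊕ ipad = 50 e3 26; K' ⊕ opad = 3a 89 4c.
Inner hash: sum = 80+227+38+80+118+89+116+66 = 814; mod 256 = 46 → 2e.
Outer hash (recomputed tag): sum = 58+137+76+46 = 317; mod 256 = 61 → 3d.
Recomputed tag = 3d; claimed = 3d → match.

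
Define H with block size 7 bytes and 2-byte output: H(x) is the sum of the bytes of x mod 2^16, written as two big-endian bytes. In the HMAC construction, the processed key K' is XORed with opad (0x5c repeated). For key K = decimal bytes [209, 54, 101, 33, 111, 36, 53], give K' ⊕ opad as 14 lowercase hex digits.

Key decimal bytes [209, 54, 101, 33, 111, 36, 53] = d1 36 65 21 6f 24 35 is exactly B = 7 bytes: K' = d1 36 65 21 6f 24 35.
XOR each byte with 0x5c: d1⊕5c=8d, 36⊕5c=6a, 65⊕5c=39, 21⊕5c=7d, 6f⊕5c=33, 24⊕5c=78, 35⊕5c=69.

8d6a397d337869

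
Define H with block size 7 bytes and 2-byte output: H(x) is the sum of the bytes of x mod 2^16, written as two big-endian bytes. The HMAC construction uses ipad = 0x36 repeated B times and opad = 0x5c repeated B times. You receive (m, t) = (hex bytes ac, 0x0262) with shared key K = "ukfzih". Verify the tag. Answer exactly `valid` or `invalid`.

valid

Key "ukfzih" = 75 6b 66 7a 69 68 is 6 bytes ≤ B = 7; zero-pad to 7 bytes: K' = 75 6b 66 7a 69 68 00.
K' ⊕ ipad = 43 5d 50 4c 5f 5e 36; K' ⊕ opad = 29 37 3a 26 35 34 5c.
Inner hash: sum = 67+93+80+76+95+94+54+172 = 731 → 02 db.
Outer hash (recomputed tag): sum = 41+55+58+38+53+52+92+2+219 = 610 → 02 62.
Recomputed tag = 0262; claimed = 0262 → match.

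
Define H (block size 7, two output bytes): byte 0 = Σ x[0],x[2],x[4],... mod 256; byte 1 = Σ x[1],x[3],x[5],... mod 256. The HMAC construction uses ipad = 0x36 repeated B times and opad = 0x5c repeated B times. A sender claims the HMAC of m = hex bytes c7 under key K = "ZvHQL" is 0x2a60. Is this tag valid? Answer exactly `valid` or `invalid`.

invalid

Key "ZvHQL" = 5a 76 48 51 4c is 5 bytes ≤ B = 7; zero-pad to 7 bytes: K' = 5a 76 48 51 4c 00 00.
K' ⊕ ipad = 6c 40 7e 67 7a 36 36; K' ⊕ opad = 06 2a 14 0d 10 5c 5c.
Inner hash: even-index sum = 410 mod 256 = 154; odd-index sum = 420 mod 256 = 164 → 9a a4.
Outer hash (recomputed tag): even-index sum = 298 mod 256 = 42; odd-index sum = 301 mod 256 = 45 → 2a 2d.
Recomputed tag = 2a2d; claimed = 2a60 → mismatch.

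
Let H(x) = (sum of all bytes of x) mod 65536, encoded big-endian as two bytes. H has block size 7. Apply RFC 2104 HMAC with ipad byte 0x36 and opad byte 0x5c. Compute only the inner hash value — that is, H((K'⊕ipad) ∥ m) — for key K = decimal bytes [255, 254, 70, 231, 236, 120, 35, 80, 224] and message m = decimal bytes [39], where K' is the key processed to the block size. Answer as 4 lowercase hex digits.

023f

Key decimal bytes [255, 254, 70, 231, 236, 120, 35, 80, 224] = ff fe 46 e7 ec 78 23 50 e0 is 9 bytes > B = 7, so hash it first: H(key) = 05 e1, then zero-pad to 7 bytes: K' = 05 e1 00 00 00 00 00.
K' ⊕ ipad = 33 d7 36 36 36 36 36.
Inner input = 33 d7 36 36 36 36 36 ∥ 27.
Inner hash: sum = 51+215+54+54+54+54+54+39 = 575 → 02 3f.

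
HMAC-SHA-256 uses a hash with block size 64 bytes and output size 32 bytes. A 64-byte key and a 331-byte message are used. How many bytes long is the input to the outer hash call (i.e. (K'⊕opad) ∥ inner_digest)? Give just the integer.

96

Key is 64 ≤ 64 bytes, zero-padded: |K'| = 64.
Outer input = (K'⊕opad) ∥ H(inner) → 64 + 32 = 96 bytes.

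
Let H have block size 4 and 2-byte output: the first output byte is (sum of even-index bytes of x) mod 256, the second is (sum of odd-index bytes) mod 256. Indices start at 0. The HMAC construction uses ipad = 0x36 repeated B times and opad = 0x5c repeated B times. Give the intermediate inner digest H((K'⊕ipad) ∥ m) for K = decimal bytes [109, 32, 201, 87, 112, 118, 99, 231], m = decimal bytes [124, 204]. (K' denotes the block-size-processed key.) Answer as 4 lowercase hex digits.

Key decimal bytes [109, 32, 201, 87, 112, 118, 99, 231] = 6d 20 c9 57 70 76 63 e7 is 8 bytes > B = 4, so hash it first: H(key) = 09 d4, then zero-pad to 4 bytes: K' = 09 d4 00 00.
K' ⊕ ipad = 3f e2 36 36.
Inner input = 3f e2 36 36 ∥ 7c cc.
Inner hash: even-index sum = 241 mod 256 = 241; odd-index sum = 484 mod 256 = 228 → f1 e4.

f1e4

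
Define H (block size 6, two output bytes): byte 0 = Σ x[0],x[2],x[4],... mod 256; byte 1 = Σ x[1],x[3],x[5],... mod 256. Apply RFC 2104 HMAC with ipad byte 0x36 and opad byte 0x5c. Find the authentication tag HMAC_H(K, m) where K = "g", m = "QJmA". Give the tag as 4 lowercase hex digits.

Key "g" = 67 is 1 byte ≤ B = 6; zero-pad to 6 bytes: K' = 67 00 00 00 00 00.
K' ⊕ ipad = 51 36 36 36 36 36.  K' ⊕ opad = 3b 5c 5c 5c 5c 5c.
Inner input = (K'⊕ipad) ∥ m = 51 36 36 36 36 36 ∥ 51 4a 6d 41.
Inner hash: even-index sum = 379 mod 256 = 123; odd-index sum = 301 mod 256 = 45 → 7b 2d.
Outer input = (K'⊕opad) ∥ inner = 3b 5c 5c 5c 5c 5c ∥ 7b 2d.
Outer hash (tag): even-index sum = 366 mod 256 = 110; odd-index sum = 321 mod 256 = 65 → 6e 41.

6e41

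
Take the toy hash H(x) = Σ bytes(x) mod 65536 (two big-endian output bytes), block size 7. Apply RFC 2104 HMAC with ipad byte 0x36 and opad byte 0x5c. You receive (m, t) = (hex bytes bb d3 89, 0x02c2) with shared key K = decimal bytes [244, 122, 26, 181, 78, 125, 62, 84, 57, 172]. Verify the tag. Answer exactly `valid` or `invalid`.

Key decimal bytes [244, 122, 26, 181, 78, 125, 62, 84, 57, 172] = f4 7a 1a b5 4e 7d 3e 54 39 ac is 10 bytes > B = 7, so hash it first: H(key) = 04 7f, then zero-pad to 7 bytes: K' = 04 7f 00 00 00 00 00.
K' ⊕ ipad = 32 49 36 36 36 36 36; K' ⊕ opad = 58 23 5c 5c 5c 5c 5c.
Inner hash: sum = 50+73+54+54+54+54+54+187+211+137 = 928 → 03 a0.
Outer hash (recomputed tag): sum = 88+35+92+92+92+92+92+3+160 = 746 → 02 ea.
Recomputed tag = 02ea; claimed = 02c2 → mismatch.

invalid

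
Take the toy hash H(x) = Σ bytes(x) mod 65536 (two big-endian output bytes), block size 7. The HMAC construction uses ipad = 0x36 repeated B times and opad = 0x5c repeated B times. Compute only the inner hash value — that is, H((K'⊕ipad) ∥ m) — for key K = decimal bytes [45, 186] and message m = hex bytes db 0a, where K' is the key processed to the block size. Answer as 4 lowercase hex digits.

Key decimal bytes [45, 186] = 2d ba is 2 bytes ≤ B = 7; zero-pad to 7 bytes: K' = 2d ba 00 00 00 00 00.
K' ⊕ ipad = 1b 8c 36 36 36 36 36.
Inner input = 1b 8c 36 36 36 36 36 ∥ db 0a.
Inner hash: sum = 27+140+54+54+54+54+54+219+10 = 666 → 02 9a.

029a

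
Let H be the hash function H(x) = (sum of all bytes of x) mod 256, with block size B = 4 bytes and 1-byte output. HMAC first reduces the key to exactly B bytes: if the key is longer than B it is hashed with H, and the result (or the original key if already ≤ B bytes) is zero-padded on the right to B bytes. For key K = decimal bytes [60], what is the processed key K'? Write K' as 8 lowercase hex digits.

Key decimal bytes [60] = 3c is 1 byte ≤ B = 4; zero-pad to 4 bytes: K' = 3c 00 00 00.

3c000000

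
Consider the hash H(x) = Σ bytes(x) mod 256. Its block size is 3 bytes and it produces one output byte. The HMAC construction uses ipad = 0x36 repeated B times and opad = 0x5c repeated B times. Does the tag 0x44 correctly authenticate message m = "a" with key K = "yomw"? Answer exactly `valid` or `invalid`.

Key "yomw" = 79 6f 6d 77 is 4 bytes > B = 3, so hash it first: H(key) = cc, then zero-pad to 3 bytes: K' = cc 00 00.
K' ⊕ ipad = fa 36 36; K' ⊕ opad = 90 5c 5c.
Inner hash: sum = 250+54+54+97 = 455; mod 256 = 199 → c7.
Outer hash (recomputed tag): sum = 144+92+92+199 = 527; mod 256 = 15 → 0f.
Recomputed tag = 0f; claimed = 44 → mismatch.

invalid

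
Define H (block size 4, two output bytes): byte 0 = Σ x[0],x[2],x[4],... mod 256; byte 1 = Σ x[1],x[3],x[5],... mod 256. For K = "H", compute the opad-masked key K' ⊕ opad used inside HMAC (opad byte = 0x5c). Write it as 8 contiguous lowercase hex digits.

145c5c5c

Key "H" = 48 is 1 byte ≤ B = 4; zero-pad to 4 bytes: K' = 48 00 00 00.
XOR each byte with 0x5c: 48⊕5c=14, 00⊕5c=5c, 00⊕5c=5c, 00⊕5c=5c.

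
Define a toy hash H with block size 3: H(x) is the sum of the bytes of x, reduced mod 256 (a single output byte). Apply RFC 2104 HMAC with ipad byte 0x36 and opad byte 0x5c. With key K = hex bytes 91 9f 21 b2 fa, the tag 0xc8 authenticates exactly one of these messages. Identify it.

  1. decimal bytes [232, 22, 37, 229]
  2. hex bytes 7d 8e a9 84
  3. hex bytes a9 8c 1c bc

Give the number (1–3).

2

Key hex bytes 91 9f 21 b2 fa is 5 bytes > B = 3, so hash it first: H(key) = fd, then zero-pad to 3 bytes: K' = fd 00 00.
K' ⊕ ipad = cb 36 36; K' ⊕ opad = a1 5c 5c.
m1: inner = H(cb 36 36 e8 16 25 e5) = 3f; tag = H(a1 5c 5c 3f) = 98
m2: inner = H(cb 36 36 7d 8e a9 84) = 6f; tag = H(a1 5c 5c 6f) = c8 ← matches
m3: inner = H(cb 36 36 a9 8c 1c bc) = 44; tag = H(a1 5c 5c 44) = 9d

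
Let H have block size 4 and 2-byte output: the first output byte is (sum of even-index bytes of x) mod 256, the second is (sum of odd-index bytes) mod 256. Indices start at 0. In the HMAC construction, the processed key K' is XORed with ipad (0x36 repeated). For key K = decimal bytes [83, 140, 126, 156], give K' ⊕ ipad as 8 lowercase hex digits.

Key decimal bytes [83, 140, 126, 156] = 53 8c 7e 9c is exactly B = 4 bytes: K' = 53 8c 7e 9c.
XOR each byte with 0x36: 53⊕36=65, 8c⊕36=ba, 7e⊕36=48, 9c⊕36=aa.

65ba48aa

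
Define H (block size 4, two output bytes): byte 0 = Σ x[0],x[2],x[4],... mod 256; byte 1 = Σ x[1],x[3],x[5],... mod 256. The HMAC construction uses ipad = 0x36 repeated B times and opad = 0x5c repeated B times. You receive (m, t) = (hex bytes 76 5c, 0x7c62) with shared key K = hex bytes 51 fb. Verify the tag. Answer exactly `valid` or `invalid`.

valid

Key hex bytes 51 fb is 2 bytes ≤ B = 4; zero-pad to 4 bytes: K' = 51 fb 00 00.
K' ⊕ ipad = 67 cd 36 36; K' ⊕ opad = 0d a7 5c 5c.
Inner hash: even-index sum = 275 mod 256 = 19; odd-index sum = 351 mod 256 = 95 → 13 5f.
Outer hash (recomputed tag): even-index sum = 124 mod 256 = 124; odd-index sum = 354 mod 256 = 98 → 7c 62.
Recomputed tag = 7c62; claimed = 7c62 → match.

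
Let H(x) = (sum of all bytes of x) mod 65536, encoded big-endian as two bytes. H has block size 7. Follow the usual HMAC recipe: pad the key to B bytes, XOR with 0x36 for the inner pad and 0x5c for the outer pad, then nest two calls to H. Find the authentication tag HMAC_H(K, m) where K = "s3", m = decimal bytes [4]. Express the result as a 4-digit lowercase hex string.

Key "s3" = 73 33 is 2 bytes ≤ B = 7; zero-pad to 7 bytes: K' = 73 33 00 00 00 00 00.
K' ⊕ ipad = 45 05 36 36 36 36 36.  K' ⊕ opad = 2f 6f 5c 5c 5c 5c 5c.
Inner input = (K'⊕ipad) ∥ m = 45 05 36 36 36 36 36 ∥ 04.
Inner hash: sum = 69+5+54+54+54+54+54+4 = 348 → 01 5c.
Outer input = (K'⊕opad) ∥ inner = 2f 6f 5c 5c 5c 5c 5c ∥ 01 5c.
Outer hash (tag): sum = 47+111+92+92+92+92+92+1+92 = 711 → 02 c7.

02c7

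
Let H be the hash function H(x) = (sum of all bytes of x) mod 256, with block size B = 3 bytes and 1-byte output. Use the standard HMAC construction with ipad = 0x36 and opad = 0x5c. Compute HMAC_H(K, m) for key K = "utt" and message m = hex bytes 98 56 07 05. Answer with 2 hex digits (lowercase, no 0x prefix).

Key "utt" = 75 74 74 is exactly B = 3 bytes: K' = 75 74 74.
K' ⊕ ipad = 43 42 42.  K' ⊕ opad = 29 28 28.
Inner input = (K'⊕ipad) ∥ m = 43 42 42 ∥ 98 56 07 05.
Inner hash: sum = 67+66+66+152+86+7+5 = 449; mod 256 = 193 → c1.
Outer input = (K'⊕opad) ∥ inner = 29 28 28 ∥ c1.
Outer hash (tag): sum = 41+40+40+193 = 314; mod 256 = 58 → 3a.

3a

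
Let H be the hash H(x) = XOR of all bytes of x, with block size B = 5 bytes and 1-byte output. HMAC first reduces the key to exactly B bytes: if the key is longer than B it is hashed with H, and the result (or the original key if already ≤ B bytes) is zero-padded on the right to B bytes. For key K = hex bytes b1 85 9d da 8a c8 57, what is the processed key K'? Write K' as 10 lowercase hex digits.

6600000000

|K| = 7 > B = 5, so first hash the key.
H(K): XOR b1⊕85⊕9d⊕da⊕8a⊕c8⊕57 = 66.
Zero-pad H(K) = 66 to 5 bytes: K' = 66 00 00 00 00.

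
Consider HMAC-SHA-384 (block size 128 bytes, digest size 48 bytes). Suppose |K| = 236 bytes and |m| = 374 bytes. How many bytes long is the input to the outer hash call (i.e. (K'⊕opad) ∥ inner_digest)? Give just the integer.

Key is 236 > 128 bytes, so it is hashed to 48 bytes then zero-padded to 128: |K'| = 128.
Outer input = (K'⊕opad) ∥ H(inner) → 128 + 48 = 176 bytes.

176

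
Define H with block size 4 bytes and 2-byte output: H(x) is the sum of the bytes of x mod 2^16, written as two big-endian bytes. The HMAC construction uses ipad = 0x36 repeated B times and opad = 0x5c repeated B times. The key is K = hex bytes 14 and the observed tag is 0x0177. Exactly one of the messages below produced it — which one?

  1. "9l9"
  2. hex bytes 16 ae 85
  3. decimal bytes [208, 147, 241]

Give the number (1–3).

Key hex bytes 14 is 1 byte ≤ B = 4; zero-pad to 4 bytes: K' = 14 00 00 00.
K' ⊕ ipad = 22 36 36 36; K' ⊕ opad = 48 5c 5c 5c.
m1: inner = H(22 36 36 36 39 6c 39) = 01 a2; tag = H(48 5c 5c 5c 01 a2) = 01ff
m2: inner = H(22 36 36 36 16 ae 85) = 02 0d; tag = H(48 5c 5c 5c 02 0d) = 016b
m3: inner = H(22 36 36 36 d0 93 f1) = 03 18; tag = H(48 5c 5c 5c 03 18) = 0177 ← matches

3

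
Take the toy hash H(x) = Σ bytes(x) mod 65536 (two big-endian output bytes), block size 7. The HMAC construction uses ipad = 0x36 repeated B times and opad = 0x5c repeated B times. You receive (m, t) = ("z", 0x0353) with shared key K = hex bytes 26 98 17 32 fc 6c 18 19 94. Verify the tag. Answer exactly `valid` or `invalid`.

Key hex bytes 26 98 17 32 fc 6c 18 19 94 is 9 bytes > B = 7, so hash it first: H(key) = 03 34, then zero-pad to 7 bytes: K' = 03 34 00 00 00 00 00.
K' ⊕ ipad = 35 02 36 36 36 36 36; K' ⊕ opad = 5f 68 5c 5c 5c 5c 5c.
Inner hash: sum = 53+2+54+54+54+54+54+122 = 447 → 01 bf.
Outer hash (recomputed tag): sum = 95+104+92+92+92+92+92+1+191 = 851 → 03 53.
Recomputed tag = 0353; claimed = 0353 → match.

valid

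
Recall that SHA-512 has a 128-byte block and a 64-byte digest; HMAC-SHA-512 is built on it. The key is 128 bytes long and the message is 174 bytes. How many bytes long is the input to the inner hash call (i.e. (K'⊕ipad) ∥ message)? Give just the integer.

Key is 128 ≤ 128 bytes, zero-padded: |K'| = 128.
Inner input = (K'⊕ipad) ∥ m → 128 + 174 = 302 bytes.

302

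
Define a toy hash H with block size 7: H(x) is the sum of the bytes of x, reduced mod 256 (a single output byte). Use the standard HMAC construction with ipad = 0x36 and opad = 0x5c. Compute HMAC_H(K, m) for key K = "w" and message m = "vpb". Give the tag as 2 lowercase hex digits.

Key "w" = 77 is 1 byte ≤ B = 7; zero-pad to 7 bytes: K' = 77 00 00 00 00 00 00.
K' ⊕ ipad = 41 36 36 36 36 36 36.  K' ⊕ opad = 2b 5c 5c 5c 5c 5c 5c.
Inner input = (K'⊕ipad) ∥ m = 41 36 36 36 36 36 36 ∥ 76 70 62.
Inner hash: sum = 65+54+54+54+54+54+54+118+112+98 = 717; mod 256 = 205 → cd.
Outer input = (K'⊕opad) ∥ inner = 2b 5c 5c 5c 5c 5c 5c ∥ cd.
Outer hash (tag): sum = 43+92+92+92+92+92+92+205 = 800; mod 256 = 32 → 20.

20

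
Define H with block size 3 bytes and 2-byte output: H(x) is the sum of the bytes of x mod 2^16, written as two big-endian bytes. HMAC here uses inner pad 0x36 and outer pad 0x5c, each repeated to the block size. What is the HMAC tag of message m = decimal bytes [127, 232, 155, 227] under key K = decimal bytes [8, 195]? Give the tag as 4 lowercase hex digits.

Key decimal bytes [8, 195] = 08 c3 is 2 bytes ≤ B = 3; zero-pad to 3 bytes: K' = 08 c3 00.
K' ⊕ ipad = 3e f5 36.  K' ⊕ opad = 54 9f 5c.
Inner input = (K'⊕ipad) ∥ m = 3e f5 36 ∥ 7f e8 9b e3.
Inner hash: sum = 62+245+54+127+232+155+227 = 1102 → 04 4e.
Outer input = (K'⊕opad) ∥ inner = 54 9f 5c ∥ 04 4e.
Outer hash (tag): sum = 84+159+92+4+78 = 417 → 01 a1.

01a1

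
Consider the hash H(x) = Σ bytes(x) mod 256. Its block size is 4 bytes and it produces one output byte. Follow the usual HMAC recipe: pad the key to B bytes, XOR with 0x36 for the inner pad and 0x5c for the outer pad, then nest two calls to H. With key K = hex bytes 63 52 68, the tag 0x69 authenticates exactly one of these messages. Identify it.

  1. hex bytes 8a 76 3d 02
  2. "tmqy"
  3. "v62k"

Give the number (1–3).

Key hex bytes 63 52 68 is 3 bytes ≤ B = 4; zero-pad to 4 bytes: K' = 63 52 68 00.
K' ⊕ ipad = 55 64 5e 36; K' ⊕ opad = 3f 0e 34 5c.
m1: inner = H(55 64 5e 36 8a 76 3d 02) = 8c; tag = H(3f 0e 34 5c 8c) = 69 ← matches
m2: inner = H(55 64 5e 36 74 6d 71 79) = 18; tag = H(3f 0e 34 5c 18) = f5
m3: inner = H(55 64 5e 36 76 36 32 6b) = 96; tag = H(3f 0e 34 5c 96) = 73

1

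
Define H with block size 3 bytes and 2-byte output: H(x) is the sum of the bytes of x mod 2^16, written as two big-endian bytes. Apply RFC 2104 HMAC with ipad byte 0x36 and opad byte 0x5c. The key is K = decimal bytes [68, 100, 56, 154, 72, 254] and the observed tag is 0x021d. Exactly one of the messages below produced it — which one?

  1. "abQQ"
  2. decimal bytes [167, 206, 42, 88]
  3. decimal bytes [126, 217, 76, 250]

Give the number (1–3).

Key decimal bytes [68, 100, 56, 154, 72, 254] = 44 64 38 9a 48 fe is 6 bytes > B = 3, so hash it first: H(key) = 02 c0, then zero-pad to 3 bytes: K' = 02 c0 00.
K' ⊕ ipad = 34 f6 36; K' ⊕ opad = 5e 9c 5c.
m1: inner = H(34 f6 36 61 62 51 51) = 02 c5; tag = H(5e 9c 5c 02 c5) = 021d ← matches
m2: inner = H(34 f6 36 a7 ce 2a 58) = 03 57; tag = H(5e 9c 5c 03 57) = 01b0
m3: inner = H(34 f6 36 7e d9 4c fa) = 03 fd; tag = H(5e 9c 5c 03 fd) = 0256

1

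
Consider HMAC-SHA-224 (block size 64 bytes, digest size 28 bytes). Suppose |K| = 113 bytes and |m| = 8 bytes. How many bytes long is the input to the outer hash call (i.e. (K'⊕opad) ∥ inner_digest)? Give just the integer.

Key is 113 > 64 bytes, so it is hashed to 28 bytes then zero-padded to 64: |K'| = 64.
Outer input = (K'⊕opad) ∥ H(inner) → 64 + 28 = 92 bytes.

92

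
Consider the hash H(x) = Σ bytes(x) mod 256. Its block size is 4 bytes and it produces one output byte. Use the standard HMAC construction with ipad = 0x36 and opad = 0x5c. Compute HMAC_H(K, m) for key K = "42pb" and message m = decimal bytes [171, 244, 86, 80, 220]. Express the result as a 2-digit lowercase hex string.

Key "42pb" = 34 32 70 62 is exactly B = 4 bytes: K' = 34 32 70 62.
K' ⊕ ipad = 02 04 46 54.  K' ⊕ opad = 68 6e 2c 3e.
Inner input = (K'⊕ipad) ∥ m = 02 04 46 54 ∥ ab f4 56 50 dc.
Inner hash: sum = 2+4+70+84+171+244+86+80+220 = 961; mod 256 = 193 → c1.
Outer input = (K'⊕opad) ∥ inner = 68 6e 2c 3e ∥ c1.
Outer hash (tag): sum = 104+110+44+62+193 = 513; mod 256 = 1 → 01.

01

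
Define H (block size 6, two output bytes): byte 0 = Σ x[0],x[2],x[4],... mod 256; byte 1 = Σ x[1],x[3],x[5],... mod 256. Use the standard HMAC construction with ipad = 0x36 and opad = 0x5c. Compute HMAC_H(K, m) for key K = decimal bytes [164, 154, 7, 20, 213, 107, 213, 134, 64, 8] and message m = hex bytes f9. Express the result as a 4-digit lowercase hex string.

89b0

Key decimal bytes [164, 154, 7, 20, 213, 107, 213, 134, 64, 8] = a4 9a 07 14 d5 6b d5 86 40 08 is 10 bytes > B = 6, so hash it first: H(key) = 95 a7, then zero-pad to 6 bytes: K' = 95 a7 00 00 00 00.
K' ⊕ ipad = a3 91 36 36 36 36.  K' ⊕ opad = c9 fb 5c 5c 5c 5c.
Inner input = (K'⊕ipad) ∥ m = a3 91 36 36 36 36 ∥ f9.
Inner hash: even-index sum = 520 mod 256 = 8; odd-index sum = 253 mod 256 = 253 → 08 fd.
Outer input = (K'⊕opad) ∥ inner = c9 fb 5c 5c 5c 5c ∥ 08 fd.
Outer hash (tag): even-index sum = 393 mod 256 = 137; odd-index sum = 688 mod 256 = 176 → 89 b0.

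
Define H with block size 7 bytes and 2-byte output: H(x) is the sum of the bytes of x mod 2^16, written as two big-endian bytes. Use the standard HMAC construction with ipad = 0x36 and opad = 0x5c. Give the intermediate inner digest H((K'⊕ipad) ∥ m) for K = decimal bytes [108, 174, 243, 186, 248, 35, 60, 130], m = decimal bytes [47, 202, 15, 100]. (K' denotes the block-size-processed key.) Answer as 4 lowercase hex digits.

Key decimal bytes [108, 174, 243, 186, 248, 35, 60, 130] = 6c ae f3 ba f8 23 3c 82 is 8 bytes > B = 7, so hash it first: H(key) = 04 a0, then zero-pad to 7 bytes: K' = 04 a0 00 00 00 00 00.
K' ⊕ ipad = 32 96 36 36 36 36 36.
Inner input = 32 96 36 36 36 36 36 ∥ 2f ca 0f 64.
Inner hash: sum = 50+150+54+54+54+54+54+47+202+15+100 = 834 → 03 42.

0342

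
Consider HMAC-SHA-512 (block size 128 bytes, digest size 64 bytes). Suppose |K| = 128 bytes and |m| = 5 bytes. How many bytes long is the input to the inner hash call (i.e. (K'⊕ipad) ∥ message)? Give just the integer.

133

Key is 128 ≤ 128 bytes, zero-padded: |K'| = 128.
Inner input = (K'⊕ipad) ∥ m → 128 + 5 = 133 bytes.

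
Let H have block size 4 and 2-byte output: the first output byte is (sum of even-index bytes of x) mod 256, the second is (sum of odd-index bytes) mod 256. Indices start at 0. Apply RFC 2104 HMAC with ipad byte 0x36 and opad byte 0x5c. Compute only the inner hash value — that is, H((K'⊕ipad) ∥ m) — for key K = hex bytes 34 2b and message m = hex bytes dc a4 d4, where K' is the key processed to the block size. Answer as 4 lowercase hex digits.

Key hex bytes 34 2b is 2 bytes ≤ B = 4; zero-pad to 4 bytes: K' = 34 2b 00 00.
K' ⊕ ipad = 02 1d 36 36.
Inner input = 02 1d 36 36 ∥ dc a4 d4.
Inner hash: even-index sum = 488 mod 256 = 232; odd-index sum = 247 mod 256 = 247 → e8 f7.

e8f7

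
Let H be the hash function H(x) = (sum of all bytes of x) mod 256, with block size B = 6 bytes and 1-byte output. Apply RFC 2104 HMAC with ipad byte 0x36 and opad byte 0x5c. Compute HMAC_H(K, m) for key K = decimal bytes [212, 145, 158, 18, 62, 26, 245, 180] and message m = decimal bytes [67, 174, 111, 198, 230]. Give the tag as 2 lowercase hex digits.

Key decimal bytes [212, 145, 158, 18, 62, 26, 245, 180] = d4 91 9e 12 3e 1a f5 b4 is 8 bytes > B = 6, so hash it first: H(key) = 16, then zero-pad to 6 bytes: K' = 16 00 00 00 00 00.
K' ⊕ ipad = 20 36 36 36 36 36.  K' ⊕ opad = 4a 5c 5c 5c 5c 5c.
Inner input = (K'⊕ipad) ∥ m = 20 36 36 36 36 36 ∥ 43 ae 6f c6 e6.
Inner hash: sum = 32+54+54+54+54+54+67+174+111+198+230 = 1082; mod 256 = 58 → 3a.
Outer input = (K'⊕opad) ∥ inner = 4a 5c 5c 5c 5c 5c ∥ 3a.
Outer hash (tag): sum = 74+92+92+92+92+92+58 = 592; mod 256 = 80 → 50.

50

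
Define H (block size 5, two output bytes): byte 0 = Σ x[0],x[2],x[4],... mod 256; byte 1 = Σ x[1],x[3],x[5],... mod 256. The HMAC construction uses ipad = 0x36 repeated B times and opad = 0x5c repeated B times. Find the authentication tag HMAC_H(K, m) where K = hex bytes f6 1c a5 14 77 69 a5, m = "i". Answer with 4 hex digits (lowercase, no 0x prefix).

Key hex bytes f6 1c a5 14 77 69 a5 is 7 bytes > B = 5, so hash it first: H(key) = b7 99, then zero-pad to 5 bytes: K' = b7 99 00 00 00.
K' ⊕ ipad = 81 af 36 36 36.  K' ⊕ opad = eb c5 5c 5c 5c.
Inner input = (K'⊕ipad) ∥ m = 81 af 36 36 36 ∥ 69.
Inner hash: even-index sum = 237 mod 256 = 237; odd-index sum = 334 mod 256 = 78 → ed 4e.
Outer input = (K'⊕opad) ∥ inner = eb c5 5c 5c 5c ∥ ed 4e.
Outer hash (tag): even-index sum = 497 mod 256 = 241; odd-index sum = 526 mod 256 = 14 → f1 0e.

f10e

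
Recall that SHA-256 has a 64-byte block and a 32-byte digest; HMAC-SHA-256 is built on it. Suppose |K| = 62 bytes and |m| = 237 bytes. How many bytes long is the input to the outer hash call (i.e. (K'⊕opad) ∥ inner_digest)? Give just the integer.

Key is 62 ≤ 64 bytes, zero-padded: |K'| = 64.
Outer input = (K'⊕opad) ∥ H(inner) → 64 + 32 = 96 bytes.

96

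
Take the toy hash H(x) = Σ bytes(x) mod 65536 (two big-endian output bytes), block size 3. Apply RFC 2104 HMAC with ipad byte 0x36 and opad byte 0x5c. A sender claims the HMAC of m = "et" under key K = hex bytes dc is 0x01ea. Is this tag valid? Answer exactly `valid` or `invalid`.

invalid

Key hex bytes dc is 1 byte ≤ B = 3; zero-pad to 3 bytes: K' = dc 00 00.
K' ⊕ ipad = ea 36 36; K' ⊕ opad = 80 5c 5c.
Inner hash: sum = 234+54+54+101+116 = 559 → 02 2f.
Outer hash (recomputed tag): sum = 128+92+92+2+47 = 361 → 01 69.
Recomputed tag = 0169; claimed = 01ea → mismatch.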